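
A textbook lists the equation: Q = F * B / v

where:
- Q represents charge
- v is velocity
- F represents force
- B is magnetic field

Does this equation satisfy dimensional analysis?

No

Q (charge) has dimensions [I T].
v (velocity) has dimensions [L T^-1].
F (force) has dimensions [L M T^-2].
B (magnetic field) has dimensions [I^-1 M T^-2].

Left side: [I T]
Right side: [I^-1 M^2 T^-3]

The two sides have different dimensions, so the equation is NOT dimensionally consistent.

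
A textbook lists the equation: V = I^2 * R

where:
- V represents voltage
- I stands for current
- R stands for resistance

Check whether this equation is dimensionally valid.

No

V (voltage) has dimensions [I^-1 L^2 M T^-3].
I (current) has dimensions [I].
R (resistance) has dimensions [I^-2 L^2 M T^-3].

Left side: [I^-1 L^2 M T^-3]
Right side: [L^2 M T^-3]

The two sides have different dimensions, so the equation is NOT dimensionally consistent.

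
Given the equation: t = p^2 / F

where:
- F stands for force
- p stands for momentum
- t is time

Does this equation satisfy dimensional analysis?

No

F (force) has dimensions [L M T^-2].
p (momentum) has dimensions [L M T^-1].
t (time) has dimensions [T].

Left side: [T]
Right side: [L M]

The two sides have different dimensions, so the equation is NOT dimensionally consistent.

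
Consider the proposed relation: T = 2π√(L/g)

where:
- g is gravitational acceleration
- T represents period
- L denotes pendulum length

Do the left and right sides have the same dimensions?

Yes

g (gravitational acceleration) has dimensions [L T^-2].
T (period) has dimensions [T].
L (pendulum length) has dimensions [L].

Left side: [T]
Right side: [T]

Both sides have the same dimensions, so the equation is dimensionally consistent.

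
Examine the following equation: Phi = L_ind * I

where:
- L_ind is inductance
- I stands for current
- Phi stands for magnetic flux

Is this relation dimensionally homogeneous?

Yes

L_ind (inductance) has dimensions [I^-2 L^2 M T^-2].
I (current) has dimensions [I].
Phi (magnetic flux) has dimensions [I^-1 L^2 M T^-2].

Left side: [I^-1 L^2 M T^-2]
Right side: [I^-1 L^2 M T^-2]

Both sides have the same dimensions, so the equation is dimensionally consistent.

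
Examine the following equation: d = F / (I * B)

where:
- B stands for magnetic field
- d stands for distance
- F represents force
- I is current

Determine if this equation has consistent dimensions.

Yes

B (magnetic field) has dimensions [I^-1 M T^-2].
d (distance) has dimensions [L].
F (force) has dimensions [L M T^-2].
I (current) has dimensions [I].

Left side: [L]
Right side: [L]

Both sides have the same dimensions, so the equation is dimensionally consistent.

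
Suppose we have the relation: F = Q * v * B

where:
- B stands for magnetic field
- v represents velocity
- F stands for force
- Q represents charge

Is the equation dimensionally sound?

Yes

B (magnetic field) has dimensions [I^-1 M T^-2].
v (velocity) has dimensions [L T^-1].
F (force) has dimensions [L M T^-2].
Q (charge) has dimensions [I T].

Left side: [L M T^-2]
Right side: [L M T^-2]

Both sides have the same dimensions, so the equation is dimensionally consistent.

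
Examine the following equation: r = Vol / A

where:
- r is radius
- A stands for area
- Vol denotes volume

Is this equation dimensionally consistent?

Yes

r (radius) has dimensions [L].
A (area) has dimensions [L^2].
Vol (volume) has dimensions [L^3].

Left side: [L]
Right side: [L]

Both sides have the same dimensions, so the equation is dimensionally consistent.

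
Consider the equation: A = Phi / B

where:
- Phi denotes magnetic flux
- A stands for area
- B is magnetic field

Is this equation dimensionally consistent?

Yes

Phi (magnetic flux) has dimensions [I^-1 L^2 M T^-2].
A (area) has dimensions [L^2].
B (magnetic field) has dimensions [I^-1 M T^-2].

Left side: [L^2]
Right side: [L^2]

Both sides have the same dimensions, so the equation is dimensionally consistent.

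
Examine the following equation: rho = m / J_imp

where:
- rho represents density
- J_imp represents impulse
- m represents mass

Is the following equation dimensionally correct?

No

rho (density) has dimensions [L^-3 M].
J_imp (impulse) has dimensions [L M T^-1].
m (mass) has dimensions [M].

Left side: [L^-3 M]
Right side: [L^-1 T]

The two sides have different dimensions, so the equation is NOT dimensionally consistent.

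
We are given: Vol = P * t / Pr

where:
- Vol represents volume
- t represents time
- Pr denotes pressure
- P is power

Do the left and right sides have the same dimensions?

Yes

Vol (volume) has dimensions [L^3].
t (time) has dimensions [T].
Pr (pressure) has dimensions [L^-1 M T^-2].
P (power) has dimensions [L^2 M T^-3].

Left side: [L^3]
Right side: [L^3]

Both sides have the same dimensions, so the equation is dimensionally consistent.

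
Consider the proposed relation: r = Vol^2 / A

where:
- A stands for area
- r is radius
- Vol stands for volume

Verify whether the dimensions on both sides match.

No

A (area) has dimensions [L^2].
r (radius) has dimensions [L].
Vol (volume) has dimensions [L^3].

Left side: [L]
Right side: [L^4]

The two sides have different dimensions, so the equation is NOT dimensionally consistent.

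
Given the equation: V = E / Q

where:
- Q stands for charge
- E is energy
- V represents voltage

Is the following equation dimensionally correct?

Yes

Q (charge) has dimensions [I T].
E (energy) has dimensions [L^2 M T^-2].
V (voltage) has dimensions [I^-1 L^2 M T^-3].

Left side: [I^-1 L^2 M T^-3]
Right side: [I^-1 L^2 M T^-3]

Both sides have the same dimensions, so the equation is dimensionally consistent.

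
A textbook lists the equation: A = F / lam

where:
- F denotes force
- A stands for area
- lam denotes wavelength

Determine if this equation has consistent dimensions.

No

F (force) has dimensions [L M T^-2].
A (area) has dimensions [L^2].
lam (wavelength) has dimensions [L].

Left side: [L^2]
Right side: [M T^-2]

The two sides have different dimensions, so the equation is NOT dimensionally consistent.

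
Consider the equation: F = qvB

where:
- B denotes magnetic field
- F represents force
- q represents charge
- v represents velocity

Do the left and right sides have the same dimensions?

Yes

B (magnetic field) has dimensions [I^-1 M T^-2].
F (force) has dimensions [L M T^-2].
q (charge) has dimensions [I T].
v (velocity) has dimensions [L T^-1].

Left side: [L M T^-2]
Right side: [L M T^-2]

Both sides have the same dimensions, so the equation is dimensionally consistent.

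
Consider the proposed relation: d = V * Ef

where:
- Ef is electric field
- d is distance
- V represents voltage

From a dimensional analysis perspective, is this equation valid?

No

Ef (electric field) has dimensions [I^-1 L M T^-3].
d (distance) has dimensions [L].
V (voltage) has dimensions [I^-1 L^2 M T^-3].

Left side: [L]
Right side: [I^-2 L^3 M^2 T^-6]

The two sides have different dimensions, so the equation is NOT dimensionally consistent.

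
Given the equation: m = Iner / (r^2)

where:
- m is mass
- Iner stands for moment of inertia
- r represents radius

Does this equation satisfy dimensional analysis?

Yes

m (mass) has dimensions [M].
Iner (moment of inertia) has dimensions [L^2 M].
r (radius) has dimensions [L].

Left side: [M]
Right side: [M]

Both sides have the same dimensions, so the equation is dimensionally consistent.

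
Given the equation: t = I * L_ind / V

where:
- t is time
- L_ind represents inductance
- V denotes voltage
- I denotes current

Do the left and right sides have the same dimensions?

Yes

t (time) has dimensions [T].
L_ind (inductance) has dimensions [I^-2 L^2 M T^-2].
V (voltage) has dimensions [I^-1 L^2 M T^-3].
I (current) has dimensions [I].

Left side: [T]
Right side: [T]

Both sides have the same dimensions, so the equation is dimensionally consistent.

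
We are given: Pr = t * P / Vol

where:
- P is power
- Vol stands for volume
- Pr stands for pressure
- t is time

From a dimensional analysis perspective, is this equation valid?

Yes

P (power) has dimensions [L^2 M T^-3].
Vol (volume) has dimensions [L^3].
Pr (pressure) has dimensions [L^-1 M T^-2].
t (time) has dimensions [T].

Left side: [L^-1 M T^-2]
Right side: [L^-1 M T^-2]

Both sides have the same dimensions, so the equation is dimensionally consistent.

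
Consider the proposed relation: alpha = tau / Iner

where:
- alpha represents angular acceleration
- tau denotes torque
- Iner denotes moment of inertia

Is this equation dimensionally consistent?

Yes

alpha (angular acceleration) has dimensions [T^-2].
tau (torque) has dimensions [L^2 M T^-2].
Iner (moment of inertia) has dimensions [L^2 M].

Left side: [T^-2]
Right side: [T^-2]

Both sides have the same dimensions, so the equation is dimensionally consistent.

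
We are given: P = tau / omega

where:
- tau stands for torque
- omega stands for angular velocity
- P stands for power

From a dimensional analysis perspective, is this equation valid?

No

tau (torque) has dimensions [L^2 M T^-2].
omega (angular velocity) has dimensions [T^-1].
P (power) has dimensions [L^2 M T^-3].

Left side: [L^2 M T^-3]
Right side: [L^2 M T^-1]

The two sides have different dimensions, so the equation is NOT dimensionally consistent.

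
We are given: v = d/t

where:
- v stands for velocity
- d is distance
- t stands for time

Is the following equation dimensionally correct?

Yes

v (velocity) has dimensions [L T^-1].
d (distance) has dimensions [L].
t (time) has dimensions [T].

Left side: [L T^-1]
Right side: [L T^-1]

Both sides have the same dimensions, so the equation is dimensionally consistent.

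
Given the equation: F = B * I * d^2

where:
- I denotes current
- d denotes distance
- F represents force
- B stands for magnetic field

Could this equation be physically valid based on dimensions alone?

No

I (current) has dimensions [I].
d (distance) has dimensions [L].
F (force) has dimensions [L M T^-2].
B (magnetic field) has dimensions [I^-1 M T^-2].

Left side: [L M T^-2]
Right side: [L^2 M T^-2]

The two sides have different dimensions, so the equation is NOT dimensionally consistent.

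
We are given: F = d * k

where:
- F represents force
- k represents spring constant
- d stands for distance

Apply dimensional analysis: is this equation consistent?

Yes

F (force) has dimensions [L M T^-2].
k (spring constant) has dimensions [M T^-2].
d (distance) has dimensions [L].

Left side: [L M T^-2]
Right side: [L M T^-2]

Both sides have the same dimensions, so the equation is dimensionally consistent.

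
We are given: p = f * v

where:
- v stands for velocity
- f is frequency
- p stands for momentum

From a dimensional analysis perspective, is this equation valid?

No

v (velocity) has dimensions [L T^-1].
f (frequency) has dimensions [T^-1].
p (momentum) has dimensions [L M T^-1].

Left side: [L M T^-1]
Right side: [L T^-2]

The two sides have different dimensions, so the equation is NOT dimensionally consistent.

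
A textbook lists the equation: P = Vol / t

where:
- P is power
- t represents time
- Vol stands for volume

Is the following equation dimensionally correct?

No

P (power) has dimensions [L^2 M T^-3].
t (time) has dimensions [T].
Vol (volume) has dimensions [L^3].

Left side: [L^2 M T^-3]
Right side: [L^3 T^-1]

The two sides have different dimensions, so the equation is NOT dimensionally consistent.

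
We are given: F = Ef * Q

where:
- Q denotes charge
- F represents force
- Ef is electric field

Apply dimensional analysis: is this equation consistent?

Yes

Q (charge) has dimensions [I T].
F (force) has dimensions [L M T^-2].
Ef (electric field) has dimensions [I^-1 L M T^-3].

Left side: [L M T^-2]
Right side: [L M T^-2]

Both sides have the same dimensions, so the equation is dimensionally consistent.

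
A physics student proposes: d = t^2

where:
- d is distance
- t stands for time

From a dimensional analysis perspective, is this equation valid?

No

d (distance) has dimensions [L].
t (time) has dimensions [T].

Left side: [L]
Right side: [T^2]

The two sides have different dimensions, so the equation is NOT dimensionally consistent.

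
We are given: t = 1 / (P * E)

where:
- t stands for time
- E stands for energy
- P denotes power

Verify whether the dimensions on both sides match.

No

t (time) has dimensions [T].
E (energy) has dimensions [L^2 M T^-2].
P (power) has dimensions [L^2 M T^-3].

Left side: [T]
Right side: [L^-4 M^-2 T^5]

The two sides have different dimensions, so the equation is NOT dimensionally consistent.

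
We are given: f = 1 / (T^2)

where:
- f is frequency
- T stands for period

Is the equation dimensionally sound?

No

f (frequency) has dimensions [T^-1].
T (period) has dimensions [T].

Left side: [T^-1]
Right side: [T^-2]

The two sides have different dimensions, so the equation is NOT dimensionally consistent.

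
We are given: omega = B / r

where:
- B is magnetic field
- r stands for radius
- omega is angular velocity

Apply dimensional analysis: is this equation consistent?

No

B (magnetic field) has dimensions [I^-1 M T^-2].
r (radius) has dimensions [L].
omega (angular velocity) has dimensions [T^-1].

Left side: [T^-1]
Right side: [I^-1 L^-1 M T^-2]

The two sides have different dimensions, so the equation is NOT dimensionally consistent.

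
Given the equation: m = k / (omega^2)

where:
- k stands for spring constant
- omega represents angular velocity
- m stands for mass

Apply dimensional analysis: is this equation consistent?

Yes

k (spring constant) has dimensions [M T^-2].
omega (angular velocity) has dimensions [T^-1].
m (mass) has dimensions [M].

Left side: [M]
Right side: [M]

Both sides have the same dimensions, so the equation is dimensionally consistent.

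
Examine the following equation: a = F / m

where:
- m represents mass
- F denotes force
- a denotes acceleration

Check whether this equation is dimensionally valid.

Yes

m (mass) has dimensions [M].
F (force) has dimensions [L M T^-2].
a (acceleration) has dimensions [L T^-2].

Left side: [L T^-2]
Right side: [L T^-2]

Both sides have the same dimensions, so the equation is dimensionally consistent.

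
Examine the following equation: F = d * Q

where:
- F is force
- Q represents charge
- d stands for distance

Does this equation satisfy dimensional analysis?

No

F (force) has dimensions [L M T^-2].
Q (charge) has dimensions [I T].
d (distance) has dimensions [L].

Left side: [L M T^-2]
Right side: [I L T]

The two sides have different dimensions, so the equation is NOT dimensionally consistent.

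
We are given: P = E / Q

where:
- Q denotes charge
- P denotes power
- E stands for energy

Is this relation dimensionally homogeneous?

No

Q (charge) has dimensions [I T].
P (power) has dimensions [L^2 M T^-3].
E (energy) has dimensions [L^2 M T^-2].

Left side: [L^2 M T^-3]
Right side: [I^-1 L^2 M T^-3]

The two sides have different dimensions, so the equation is NOT dimensionally consistent.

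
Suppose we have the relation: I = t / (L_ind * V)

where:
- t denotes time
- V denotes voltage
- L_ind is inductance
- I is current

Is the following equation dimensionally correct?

No

t (time) has dimensions [T].
V (voltage) has dimensions [I^-1 L^2 M T^-3].
L_ind (inductance) has dimensions [I^-2 L^2 M T^-2].
I (current) has dimensions [I].

Left side: [I]
Right side: [I^3 L^-4 M^-2 T^6]

The two sides have different dimensions, so the equation is NOT dimensionally consistent.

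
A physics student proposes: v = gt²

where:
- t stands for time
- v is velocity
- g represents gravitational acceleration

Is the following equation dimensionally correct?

No

t (time) has dimensions [T].
v (velocity) has dimensions [L T^-1].
g (gravitational acceleration) has dimensions [L T^-2].

Left side: [L T^-1]
Right side: [L]

The two sides have different dimensions, so the equation is NOT dimensionally consistent.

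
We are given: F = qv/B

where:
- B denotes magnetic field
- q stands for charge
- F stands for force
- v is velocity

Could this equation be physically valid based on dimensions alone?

No

B (magnetic field) has dimensions [I^-1 M T^-2].
q (charge) has dimensions [I T].
F (force) has dimensions [L M T^-2].
v (velocity) has dimensions [L T^-1].

Left side: [L M T^-2]
Right side: [I^2 L M^-1 T^2]

The two sides have different dimensions, so the equation is NOT dimensionally consistent.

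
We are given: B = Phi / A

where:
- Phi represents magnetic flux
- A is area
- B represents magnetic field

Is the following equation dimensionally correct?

Yes

Phi (magnetic flux) has dimensions [I^-1 L^2 M T^-2].
A (area) has dimensions [L^2].
B (magnetic field) has dimensions [I^-1 M T^-2].

Left side: [I^-1 M T^-2]
Right side: [I^-1 M T^-2]

Both sides have the same dimensions, so the equation is dimensionally consistent.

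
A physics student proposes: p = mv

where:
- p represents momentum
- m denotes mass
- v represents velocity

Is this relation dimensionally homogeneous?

Yes

p (momentum) has dimensions [L M T^-1].
m (mass) has dimensions [M].
v (velocity) has dimensions [L T^-1].

Left side: [L M T^-1]
Right side: [L M T^-1]

Both sides have the same dimensions, so the equation is dimensionally consistent.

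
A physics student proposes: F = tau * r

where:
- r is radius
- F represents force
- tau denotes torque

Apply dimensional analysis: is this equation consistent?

No

r (radius) has dimensions [L].
F (force) has dimensions [L M T^-2].
tau (torque) has dimensions [L^2 M T^-2].

Left side: [L M T^-2]
Right side: [L^3 M T^-2]

The two sides have different dimensions, so the equation is NOT dimensionally consistent.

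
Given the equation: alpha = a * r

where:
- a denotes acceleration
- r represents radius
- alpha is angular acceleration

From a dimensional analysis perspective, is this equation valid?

No

a (acceleration) has dimensions [L T^-2].
r (radius) has dimensions [L].
alpha (angular acceleration) has dimensions [T^-2].

Left side: [T^-2]
Right side: [L^2 T^-2]

The two sides have different dimensions, so the equation is NOT dimensionally consistent.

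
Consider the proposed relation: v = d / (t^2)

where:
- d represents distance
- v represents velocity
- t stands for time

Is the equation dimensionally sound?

No

d (distance) has dimensions [L].
v (velocity) has dimensions [L T^-1].
t (time) has dimensions [T].

Left side: [L T^-1]
Right side: [L T^-2]

The two sides have different dimensions, so the equation is NOT dimensionally consistent.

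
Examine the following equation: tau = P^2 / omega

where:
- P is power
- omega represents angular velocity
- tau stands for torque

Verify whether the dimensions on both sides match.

No

P (power) has dimensions [L^2 M T^-3].
omega (angular velocity) has dimensions [T^-1].
tau (torque) has dimensions [L^2 M T^-2].

Left side: [L^2 M T^-2]
Right side: [L^4 M^2 T^-5]

The two sides have different dimensions, so the equation is NOT dimensionally consistent.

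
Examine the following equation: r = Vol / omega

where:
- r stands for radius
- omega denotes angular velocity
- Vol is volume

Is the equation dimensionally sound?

No

r (radius) has dimensions [L].
omega (angular velocity) has dimensions [T^-1].
Vol (volume) has dimensions [L^3].

Left side: [L]
Right side: [L^3 T]

The two sides have different dimensions, so the equation is NOT dimensionally consistent.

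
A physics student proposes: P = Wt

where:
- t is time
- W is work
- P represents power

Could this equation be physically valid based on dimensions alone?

No

t (time) has dimensions [T].
W (work) has dimensions [L^2 M T^-2].
P (power) has dimensions [L^2 M T^-3].

Left side: [L^2 M T^-3]
Right side: [L^2 M T^-1]

The two sides have different dimensions, so the equation is NOT dimensionally consistent.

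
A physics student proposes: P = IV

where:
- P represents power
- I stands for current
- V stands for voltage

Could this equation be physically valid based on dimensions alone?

Yes

P (power) has dimensions [L^2 M T^-3].
I (current) has dimensions [I].
V (voltage) has dimensions [I^-1 L^2 M T^-3].

Left side: [L^2 M T^-3]
Right side: [L^2 M T^-3]

Both sides have the same dimensions, so the equation is dimensionally consistent.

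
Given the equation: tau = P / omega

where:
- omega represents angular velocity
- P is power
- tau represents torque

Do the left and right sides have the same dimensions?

Yes

omega (angular velocity) has dimensions [T^-1].
P (power) has dimensions [L^2 M T^-3].
tau (torque) has dimensions [L^2 M T^-2].

Left side: [L^2 M T^-2]
Right side: [L^2 M T^-2]

Both sides have the same dimensions, so the equation is dimensionally consistent.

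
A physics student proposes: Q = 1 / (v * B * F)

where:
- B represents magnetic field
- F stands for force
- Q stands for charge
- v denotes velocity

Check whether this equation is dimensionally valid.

No

B (magnetic field) has dimensions [I^-1 M T^-2].
F (force) has dimensions [L M T^-2].
Q (charge) has dimensions [I T].
v (velocity) has dimensions [L T^-1].

Left side: [I T]
Right side: [I L^-2 M^-2 T^5]

The two sides have different dimensions, so the equation is NOT dimensionally consistent.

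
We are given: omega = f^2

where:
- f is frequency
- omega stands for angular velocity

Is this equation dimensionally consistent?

No

f (frequency) has dimensions [T^-1].
omega (angular velocity) has dimensions [T^-1].

Left side: [T^-1]
Right side: [T^-2]

The two sides have different dimensions, so the equation is NOT dimensionally consistent.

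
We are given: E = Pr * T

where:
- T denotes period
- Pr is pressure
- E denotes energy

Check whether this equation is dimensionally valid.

No

T (period) has dimensions [T].
Pr (pressure) has dimensions [L^-1 M T^-2].
E (energy) has dimensions [L^2 M T^-2].

Left side: [L^2 M T^-2]
Right side: [L^-1 M T^-1]

The two sides have different dimensions, so the equation is NOT dimensionally consistent.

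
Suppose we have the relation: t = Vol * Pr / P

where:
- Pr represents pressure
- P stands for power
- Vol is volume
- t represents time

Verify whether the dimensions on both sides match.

Yes

Pr (pressure) has dimensions [L^-1 M T^-2].
P (power) has dimensions [L^2 M T^-3].
Vol (volume) has dimensions [L^3].
t (time) has dimensions [T].

Left side: [T]
Right side: [T]

Both sides have the same dimensions, so the equation is dimensionally consistent.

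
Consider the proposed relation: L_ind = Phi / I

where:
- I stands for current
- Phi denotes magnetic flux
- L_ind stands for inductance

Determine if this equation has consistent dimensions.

Yes

I (current) has dimensions [I].
Phi (magnetic flux) has dimensions [I^-1 L^2 M T^-2].
L_ind (inductance) has dimensions [I^-2 L^2 M T^-2].

Left side: [I^-2 L^2 M T^-2]
Right side: [I^-2 L^2 M T^-2]

Both sides have the same dimensions, so the equation is dimensionally consistent.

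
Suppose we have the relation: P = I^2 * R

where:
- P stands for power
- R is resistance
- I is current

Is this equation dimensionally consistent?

Yes

P (power) has dimensions [L^2 M T^-3].
R (resistance) has dimensions [I^-2 L^2 M T^-3].
I (current) has dimensions [I].

Left side: [L^2 M T^-3]
Right side: [L^2 M T^-3]

Both sides have the same dimensions, so the equation is dimensionally consistent.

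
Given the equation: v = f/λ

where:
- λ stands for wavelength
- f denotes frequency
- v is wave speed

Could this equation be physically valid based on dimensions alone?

No

λ (wavelength) has dimensions [L].
f (frequency) has dimensions [T^-1].
v (wave speed) has dimensions [L T^-1].

Left side: [L T^-1]
Right side: [L^-1 T^-1]

The two sides have different dimensions, so the equation is NOT dimensionally consistent.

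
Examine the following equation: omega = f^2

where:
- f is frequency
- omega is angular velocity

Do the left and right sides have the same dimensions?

No

f (frequency) has dimensions [T^-1].
omega (angular velocity) has dimensions [T^-1].

Left side: [T^-1]
Right side: [T^-2]

The two sides have different dimensions, so the equation is NOT dimensionally consistent.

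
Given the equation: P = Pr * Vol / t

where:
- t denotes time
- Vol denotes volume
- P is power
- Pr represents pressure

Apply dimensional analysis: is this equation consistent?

Yes

t (time) has dimensions [T].
Vol (volume) has dimensions [L^3].
P (power) has dimensions [L^2 M T^-3].
Pr (pressure) has dimensions [L^-1 M T^-2].

Left side: [L^2 M T^-3]
Right side: [L^2 M T^-3]

Both sides have the same dimensions, so the equation is dimensionally consistent.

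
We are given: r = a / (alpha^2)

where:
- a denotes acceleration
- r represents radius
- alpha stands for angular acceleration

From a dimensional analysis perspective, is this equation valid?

No

a (acceleration) has dimensions [L T^-2].
r (radius) has dimensions [L].
alpha (angular acceleration) has dimensions [T^-2].

Left side: [L]
Right side: [L T^2]

The two sides have different dimensions, so the equation is NOT dimensionally consistent.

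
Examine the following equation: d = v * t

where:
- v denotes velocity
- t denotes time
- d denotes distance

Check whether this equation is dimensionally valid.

Yes

v (velocity) has dimensions [L T^-1].
t (time) has dimensions [T].
d (distance) has dimensions [L].

Left side: [L]
Right side: [L]

Both sides have the same dimensions, so the equation is dimensionally consistent.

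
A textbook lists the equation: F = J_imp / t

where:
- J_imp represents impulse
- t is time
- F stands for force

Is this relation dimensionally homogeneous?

Yes

J_imp (impulse) has dimensions [L M T^-1].
t (time) has dimensions [T].
F (force) has dimensions [L M T^-2].

Left side: [L M T^-2]
Right side: [L M T^-2]

Both sides have the same dimensions, so the equation is dimensionally consistent.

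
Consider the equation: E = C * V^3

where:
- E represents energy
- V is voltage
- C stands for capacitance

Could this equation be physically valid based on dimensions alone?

No

E (energy) has dimensions [L^2 M T^-2].
V (voltage) has dimensions [I^-1 L^2 M T^-3].
C (capacitance) has dimensions [I^2 L^-2 M^-1 T^4].

Left side: [L^2 M T^-2]
Right side: [I^-1 L^4 M^2 T^-5]

The two sides have different dimensions, so the equation is NOT dimensionally consistent.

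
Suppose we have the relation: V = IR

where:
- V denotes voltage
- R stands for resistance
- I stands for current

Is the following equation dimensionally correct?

Yes

V (voltage) has dimensions [I^-1 L^2 M T^-3].
R (resistance) has dimensions [I^-2 L^2 M T^-3].
I (current) has dimensions [I].

Left side: [I^-1 L^2 M T^-3]
Right side: [I^-1 L^2 M T^-3]

Both sides have the same dimensions, so the equation is dimensionally consistent.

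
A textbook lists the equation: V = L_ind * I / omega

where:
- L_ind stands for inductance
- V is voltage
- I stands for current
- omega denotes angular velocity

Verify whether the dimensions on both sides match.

No

L_ind (inductance) has dimensions [I^-2 L^2 M T^-2].
V (voltage) has dimensions [I^-1 L^2 M T^-3].
I (current) has dimensions [I].
omega (angular velocity) has dimensions [T^-1].

Left side: [I^-1 L^2 M T^-3]
Right side: [I^-1 L^2 M T^-1]

The two sides have different dimensions, so the equation is NOT dimensionally consistent.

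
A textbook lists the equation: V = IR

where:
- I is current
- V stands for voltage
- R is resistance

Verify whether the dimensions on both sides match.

Yes

I (current) has dimensions [I].
V (voltage) has dimensions [I^-1 L^2 M T^-3].
R (resistance) has dimensions [I^-2 L^2 M T^-3].

Left side: [I^-1 L^2 M T^-3]
Right side: [I^-1 L^2 M T^-3]

Both sides have the same dimensions, so the equation is dimensionally consistent.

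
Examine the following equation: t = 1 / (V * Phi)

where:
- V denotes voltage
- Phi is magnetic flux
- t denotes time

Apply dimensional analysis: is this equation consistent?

No

V (voltage) has dimensions [I^-1 L^2 M T^-3].
Phi (magnetic flux) has dimensions [I^-1 L^2 M T^-2].
t (time) has dimensions [T].

Left side: [T]
Right side: [I^2 L^-4 M^-2 T^5]

The two sides have different dimensions, so the equation is NOT dimensionally consistent.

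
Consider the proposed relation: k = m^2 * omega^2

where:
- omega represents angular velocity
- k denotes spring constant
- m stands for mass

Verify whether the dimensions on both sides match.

No

omega (angular velocity) has dimensions [T^-1].
k (spring constant) has dimensions [M T^-2].
m (mass) has dimensions [M].

Left side: [M T^-2]
Right side: [M^2 T^-2]

The two sides have different dimensions, so the equation is NOT dimensionally consistent.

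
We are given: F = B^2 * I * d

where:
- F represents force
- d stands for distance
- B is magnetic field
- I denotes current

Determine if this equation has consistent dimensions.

No

F (force) has dimensions [L M T^-2].
d (distance) has dimensions [L].
B (magnetic field) has dimensions [I^-1 M T^-2].
I (current) has dimensions [I].

Left side: [L M T^-2]
Right side: [I^-1 L M^2 T^-4]

The two sides have different dimensions, so the equation is NOT dimensionally consistent.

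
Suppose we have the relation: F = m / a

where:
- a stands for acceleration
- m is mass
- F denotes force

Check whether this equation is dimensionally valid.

No

a (acceleration) has dimensions [L T^-2].
m (mass) has dimensions [M].
F (force) has dimensions [L M T^-2].

Left side: [L M T^-2]
Right side: [L^-1 M T^2]

The two sides have different dimensions, so the equation is NOT dimensionally consistent.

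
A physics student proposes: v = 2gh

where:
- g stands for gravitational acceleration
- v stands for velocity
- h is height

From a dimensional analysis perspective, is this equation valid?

No

g (gravitational acceleration) has dimensions [L T^-2].
v (velocity) has dimensions [L T^-1].
h (height) has dimensions [L].

Left side: [L T^-1]
Right side: [L^2 T^-2]

The two sides have different dimensions, so the equation is NOT dimensionally consistent.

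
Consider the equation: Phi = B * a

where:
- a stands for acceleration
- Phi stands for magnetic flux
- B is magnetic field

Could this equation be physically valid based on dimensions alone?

No

a (acceleration) has dimensions [L T^-2].
Phi (magnetic flux) has dimensions [I^-1 L^2 M T^-2].
B (magnetic field) has dimensions [I^-1 M T^-2].

Left side: [I^-1 L^2 M T^-2]
Right side: [I^-1 L M T^-4]

The two sides have different dimensions, so the equation is NOT dimensionally consistent.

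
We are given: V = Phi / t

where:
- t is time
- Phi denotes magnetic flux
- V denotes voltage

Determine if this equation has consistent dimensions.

Yes

t (time) has dimensions [T].
Phi (magnetic flux) has dimensions [I^-1 L^2 M T^-2].
V (voltage) has dimensions [I^-1 L^2 M T^-3].

Left side: [I^-1 L^2 M T^-3]
Right side: [I^-1 L^2 M T^-3]

Both sides have the same dimensions, so the equation is dimensionally consistent.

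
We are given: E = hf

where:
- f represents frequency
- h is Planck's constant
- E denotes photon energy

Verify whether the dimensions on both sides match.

Yes

f (frequency) has dimensions [T^-1].
h (Planck's constant) has dimensions [L^2 M T^-1].
E (photon energy) has dimensions [L^2 M T^-2].

Left side: [L^2 M T^-2]
Right side: [L^2 M T^-2]

Both sides have the same dimensions, so the equation is dimensionally consistent.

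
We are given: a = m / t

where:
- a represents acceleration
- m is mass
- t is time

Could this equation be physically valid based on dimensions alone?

No

a (acceleration) has dimensions [L T^-2].
m (mass) has dimensions [M].
t (time) has dimensions [T].

Left side: [L T^-2]
Right side: [M T^-1]

The two sides have different dimensions, so the equation is NOT dimensionally consistent.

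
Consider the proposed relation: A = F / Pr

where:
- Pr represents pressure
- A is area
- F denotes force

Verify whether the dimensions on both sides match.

Yes

Pr (pressure) has dimensions [L^-1 M T^-2].
A (area) has dimensions [L^2].
F (force) has dimensions [L M T^-2].

Left side: [L^2]
Right side: [L^2]

Both sides have the same dimensions, so the equation is dimensionally consistent.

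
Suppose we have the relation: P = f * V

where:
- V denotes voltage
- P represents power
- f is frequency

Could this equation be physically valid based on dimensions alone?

No

V (voltage) has dimensions [I^-1 L^2 M T^-3].
P (power) has dimensions [L^2 M T^-3].
f (frequency) has dimensions [T^-1].

Left side: [L^2 M T^-3]
Right side: [I^-1 L^2 M T^-4]

The two sides have different dimensions, so the equation is NOT dimensionally consistent.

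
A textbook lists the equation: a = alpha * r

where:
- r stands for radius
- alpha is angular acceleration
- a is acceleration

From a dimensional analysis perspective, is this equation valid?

Yes

r (radius) has dimensions [L].
alpha (angular acceleration) has dimensions [T^-2].
a (acceleration) has dimensions [L T^-2].

Left side: [L T^-2]
Right side: [L T^-2]

Both sides have the same dimensions, so the equation is dimensionally consistent.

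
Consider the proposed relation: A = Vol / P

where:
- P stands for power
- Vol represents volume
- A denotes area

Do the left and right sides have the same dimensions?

No

P (power) has dimensions [L^2 M T^-3].
Vol (volume) has dimensions [L^3].
A (area) has dimensions [L^2].

Left side: [L^2]
Right side: [L M^-1 T^3]

The two sides have different dimensions, so the equation is NOT dimensionally consistent.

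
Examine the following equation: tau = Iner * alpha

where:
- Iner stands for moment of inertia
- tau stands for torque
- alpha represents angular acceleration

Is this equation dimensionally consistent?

Yes

Iner (moment of inertia) has dimensions [L^2 M].
tau (torque) has dimensions [L^2 M T^-2].
alpha (angular acceleration) has dimensions [T^-2].

Left side: [L^2 M T^-2]
Right side: [L^2 M T^-2]

Both sides have the same dimensions, so the equation is dimensionally consistent.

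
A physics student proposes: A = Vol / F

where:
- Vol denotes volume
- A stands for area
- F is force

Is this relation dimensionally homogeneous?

No

Vol (volume) has dimensions [L^3].
A (area) has dimensions [L^2].
F (force) has dimensions [L M T^-2].

Left side: [L^2]
Right side: [L^2 M^-1 T^2]

The two sides have different dimensions, so the equation is NOT dimensionally consistent.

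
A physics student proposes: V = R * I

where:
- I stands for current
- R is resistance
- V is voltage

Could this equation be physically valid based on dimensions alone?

Yes

I (current) has dimensions [I].
R (resistance) has dimensions [I^-2 L^2 M T^-3].
V (voltage) has dimensions [I^-1 L^2 M T^-3].

Left side: [I^-1 L^2 M T^-3]
Right side: [I^-1 L^2 M T^-3]

Both sides have the same dimensions, so the equation is dimensionally consistent.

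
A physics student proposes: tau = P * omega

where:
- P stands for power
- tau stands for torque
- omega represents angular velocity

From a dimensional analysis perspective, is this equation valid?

No

P (power) has dimensions [L^2 M T^-3].
tau (torque) has dimensions [L^2 M T^-2].
omega (angular velocity) has dimensions [T^-1].

Left side: [L^2 M T^-2]
Right side: [L^2 M T^-4]

The two sides have different dimensions, so the equation is NOT dimensionally consistent.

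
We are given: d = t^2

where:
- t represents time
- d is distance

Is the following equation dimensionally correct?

No

t (time) has dimensions [T].
d (distance) has dimensions [L].

Left side: [L]
Right side: [T^2]

The two sides have different dimensions, so the equation is NOT dimensionally consistent.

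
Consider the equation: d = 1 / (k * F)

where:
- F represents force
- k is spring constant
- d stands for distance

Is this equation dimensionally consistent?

No

F (force) has dimensions [L M T^-2].
k (spring constant) has dimensions [M T^-2].
d (distance) has dimensions [L].

Left side: [L]
Right side: [L^-1 M^-2 T^4]

The two sides have different dimensions, so the equation is NOT dimensionally consistent.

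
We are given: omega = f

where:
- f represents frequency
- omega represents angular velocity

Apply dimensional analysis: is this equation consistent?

Yes

f (frequency) has dimensions [T^-1].
omega (angular velocity) has dimensions [T^-1].

Left side: [T^-1]
Right side: [T^-1]

Both sides have the same dimensions, so the equation is dimensionally consistent.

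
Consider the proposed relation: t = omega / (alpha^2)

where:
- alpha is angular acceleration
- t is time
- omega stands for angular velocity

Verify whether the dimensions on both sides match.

No

alpha (angular acceleration) has dimensions [T^-2].
t (time) has dimensions [T].
omega (angular velocity) has dimensions [T^-1].

Left side: [T]
Right side: [T^3]

The two sides have different dimensions, so the equation is NOT dimensionally consistent.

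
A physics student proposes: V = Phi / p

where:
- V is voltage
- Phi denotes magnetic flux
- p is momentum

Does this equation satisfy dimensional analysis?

No

V (voltage) has dimensions [I^-1 L^2 M T^-3].
Phi (magnetic flux) has dimensions [I^-1 L^2 M T^-2].
p (momentum) has dimensions [L M T^-1].

Left side: [I^-1 L^2 M T^-3]
Right side: [I^-1 L T^-1]

The two sides have different dimensions, so the equation is NOT dimensionally consistent.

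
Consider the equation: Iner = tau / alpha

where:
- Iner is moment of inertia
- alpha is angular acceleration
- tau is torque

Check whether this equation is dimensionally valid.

Yes

Iner (moment of inertia) has dimensions [L^2 M].
alpha (angular acceleration) has dimensions [T^-2].
tau (torque) has dimensions [L^2 M T^-2].

Left side: [L^2 M]
Right side: [L^2 M]

Both sides have the same dimensions, so the equation is dimensionally consistent.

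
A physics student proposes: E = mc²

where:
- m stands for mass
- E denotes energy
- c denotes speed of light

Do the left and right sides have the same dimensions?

Yes

m (mass) has dimensions [M].
E (energy) has dimensions [L^2 M T^-2].
c (speed of light) has dimensions [L T^-1].

Left side: [L^2 M T^-2]
Right side: [L^2 M T^-2]

Both sides have the same dimensions, so the equation is dimensionally consistent.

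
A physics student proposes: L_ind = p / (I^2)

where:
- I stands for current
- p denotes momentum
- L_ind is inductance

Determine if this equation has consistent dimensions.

No

I (current) has dimensions [I].
p (momentum) has dimensions [L M T^-1].
L_ind (inductance) has dimensions [I^-2 L^2 M T^-2].

Left side: [I^-2 L^2 M T^-2]
Right side: [I^-2 L M T^-1]

The two sides have different dimensions, so the equation is NOT dimensionally consistent.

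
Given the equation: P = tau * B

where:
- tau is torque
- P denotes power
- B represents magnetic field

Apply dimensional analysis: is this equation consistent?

No

tau (torque) has dimensions [L^2 M T^-2].
P (power) has dimensions [L^2 M T^-3].
B (magnetic field) has dimensions [I^-1 M T^-2].

Left side: [L^2 M T^-3]
Right side: [I^-1 L^2 M^2 T^-4]

The two sides have different dimensions, so the equation is NOT dimensionally consistent.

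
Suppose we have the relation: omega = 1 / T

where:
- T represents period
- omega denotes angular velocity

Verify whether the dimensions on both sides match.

Yes

T (period) has dimensions [T].
omega (angular velocity) has dimensions [T^-1].

Left side: [T^-1]
Right side: [T^-1]

Both sides have the same dimensions, so the equation is dimensionally consistent.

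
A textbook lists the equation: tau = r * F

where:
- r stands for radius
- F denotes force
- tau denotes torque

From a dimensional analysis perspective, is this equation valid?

Yes

r (radius) has dimensions [L].
F (force) has dimensions [L M T^-2].
tau (torque) has dimensions [L^2 M T^-2].

Left side: [L^2 M T^-2]
Right side: [L^2 M T^-2]

Both sides have the same dimensions, so the equation is dimensionally consistent.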